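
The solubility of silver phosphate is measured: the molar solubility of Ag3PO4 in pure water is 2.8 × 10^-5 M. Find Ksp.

Ksp = 1.7 × 10^-17

Ag3PO4(s) ⇌ 3 Ag^+(aq) + PO4^3-(aq)
For each mole of Ag3PO4 that dissolves: [Ag^+] = 3s, [PO4^3-] = s.
Ksp = [Ag^+]^3[PO4^3-]
So Ksp = (3s)^3 × s = 27s^4
Ksp = 27 × (2.8 × 10^-5)^4 = 1.7 × 10^-17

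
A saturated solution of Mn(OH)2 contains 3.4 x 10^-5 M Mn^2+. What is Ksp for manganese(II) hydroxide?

1.6e-13

Mn(OH)2(s) ⇌ Mn^2+(aq) + 2 OH^-(aq)
Stoichiometry gives [OH^-] = (2/1)[Mn^2+] = 6.80 x 10^-5 M.
Ksp = [Mn^2+][OH^-]^2
Ksp = 3.4 × 10^-5 × (6.80 × 10^-5)^2 = 1.6 x 10^-13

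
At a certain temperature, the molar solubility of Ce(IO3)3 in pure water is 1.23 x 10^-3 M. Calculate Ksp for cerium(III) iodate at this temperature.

Ce(IO3)3(s) ⇌ Ce^3+ + 3 IO3^-
For each mole of Ce(IO3)3 that dissolves: [Ce^3+] = s, [IO3^-] = 3s.
Ksp = [Ce^3+][IO3^-]^3
Substituting: Ksp = s(3s)^3 = 27s^4
Ksp = 27 × (1.23 × 10^-3)^4 = 6.18 × 10^-11

Ksp = 6.18 x 10^-11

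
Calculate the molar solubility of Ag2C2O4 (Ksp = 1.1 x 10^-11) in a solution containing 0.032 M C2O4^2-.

s ≈ 9.3 × 10^-6 M

Ag2C2O4(s) <=> 2 Ag^+ + C2O4^2-
Ksp = [Ag^+]^2[C2O4^2-]
Let s be the molar solubility in this solution. [Ag^+] = 2s, [C2O4^2-] = 0.032 + s ≈ 0.032 (common-ion effect: C2O4^2- is already 0.032 M).
Ksp ≈ (2s)^2 × 0.032
s = 9.3 x 10^-6 M
Check: s = 9.3 × 10^-6 ≪ 0.032, so the approximation is valid.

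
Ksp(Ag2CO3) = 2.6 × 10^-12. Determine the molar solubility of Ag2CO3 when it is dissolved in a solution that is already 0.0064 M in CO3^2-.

s ≈ 1.0e-5 M

Ag2CO3(s) ⇌ 2 Ag^+ + CO3^2-
Ksp = [Ag^+]^2[CO3^2-]
If s mol/L dissolves here, [Ag^+] = 2s, [CO3^2-] = 0.0064 + s ≈ 0.0064 (Ksp is small, so little additional dissolves).
Ksp ≈ (2s)^2 × 0.0064
s = 1.0 × 10^-5 M
Check: s = 1.0 x 10^-5 ≪ 0.0064, so the approximation is valid.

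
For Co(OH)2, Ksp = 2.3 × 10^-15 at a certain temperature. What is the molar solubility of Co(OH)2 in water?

s ≈ 8.3 x 10^-6 M

Co(OH)2(s) <=> Co^2+(aq) + 2 OH^-(aq)
Ksp = [Co^2+][OH^-]^2
For each mole of Co(OH)2 that dissolves: [Co^2+] = s, [OH^-] = 2s.
Ksp = s(2s)^2 = 4s^3
Solving, s = (2.3 × 10^-15/4)^(1/3) = 8.3 x 10^-6 M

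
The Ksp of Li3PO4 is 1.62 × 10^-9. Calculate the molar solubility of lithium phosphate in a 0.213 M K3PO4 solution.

Li3PO4(s) ⇌ 3 Li^+(aq) + PO4^3-(aq)
Ksp = [Li^+]^3[PO4^3-]
Let s = moles of Li3PO4 that dissolve per litre. [Li^+] = 3s, [PO4^3-] = 0.213 + s ≈ 0.213 (common-ion effect: PO4^3- is already 0.213 M).
Ksp ≈ (3s)^3 × 0.213
s = 6.56 × 10^-4 M
Check: s = 6.6 × 10^-4 ≪ 0.213, so the approximation is valid.

6.56 x 10^-4 M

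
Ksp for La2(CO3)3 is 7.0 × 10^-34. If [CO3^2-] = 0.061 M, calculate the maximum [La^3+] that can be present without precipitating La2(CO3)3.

[La^3+] ≈ 1.8 × 10^-15 M

La2(CO3)3(s) <=> 2 La^3+ + 3 CO3^2-
Ksp = [La^3+]^2[CO3^2-]^3
Precipitation begins when Q = Ksp. With [CO3^2-] = 0.061 M:
7.0 × 10^-34 = (0.061)^3 × [La^3+]^2
[La^3+] = (7.0 × 10^-34 / 2.27 × 10^-4)^(1/2) = 1.8 × 10^-15 M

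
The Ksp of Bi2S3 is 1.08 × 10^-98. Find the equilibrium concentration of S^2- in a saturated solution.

3.00e-20 M

Bi2S3(s) ⇌ 2 Bi^3+(aq) + 3 S^2-(aq)
Ksp = [Bi^3+]^2[S^2-]^3
For each mole of Bi2S3 that dissolves: [Bi^3+] = 2s, [S^2-] = 3s.
So Ksp = (2s)^2 × (3s)^3 = 108s^5
Solving, s = (1.08 × 10^-98/108)^(1/5) = 1.000 × 10^-20 M
[S^2-] = 3s = 3.00 × 10^-20 M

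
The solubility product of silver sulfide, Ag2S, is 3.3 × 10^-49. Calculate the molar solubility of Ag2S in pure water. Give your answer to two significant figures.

4.4 × 10^-17 M

Ag2S(s) ⇌ 2 Ag^+(aq) + S^2-(aq)
Ksp = [Ag^+]^2[S^2-]
If s mol/L of Ag2S dissolves, [Ag^+] = 2s and [S^2-] = s.
Substituting: Ksp = (2s)^2s = 4s^3
Solving, s = (3.3 × 10^-49/4)^(1/3) = 4.4 x 10^-17 M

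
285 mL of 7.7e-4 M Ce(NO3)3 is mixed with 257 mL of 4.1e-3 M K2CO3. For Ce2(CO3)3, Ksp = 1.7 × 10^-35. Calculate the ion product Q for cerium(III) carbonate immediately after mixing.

1.2 × 10^-15

Total volume = 285 + 257 = 542 mL.
[Ce^3+] = 7.7 × 10^-4 × (285/542) = 4.05 × 10^-4 M
[CO3^2-] = 4.1 × 10^-3 × (257/542) = 1.94 x 10^-3 M
Ce2(CO3)3(s) ⇌ 2 Ce^3+ + 3 CO3^2-, so Q = [Ce^3+]^2[CO3^2-]^3
Q = (4.05 × 10^-4)^2(1.94 × 10^-3)^3 = 1.2 x 10^-15
Q > Ksp, so Ce2(CO3)3 will precipitate.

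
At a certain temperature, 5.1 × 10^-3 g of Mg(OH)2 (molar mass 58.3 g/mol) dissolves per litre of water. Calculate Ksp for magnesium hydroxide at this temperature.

2.7 x 10^-12

Molar solubility s = (5.1 × 10^-3 g/L) / (58.3 g/mol) = 8.75 × 10^-5 M.
Mg(OH)2(s) ⇌ Mg^2+(aq) + 2 OH^-(aq)
With molar solubility s: [Mg^2+] = s, [OH^-] = 2s.
Ksp = [Mg^2+][OH^-]^2
So Ksp = s × (2s)^2 = 4s^3
With s = 8.75 × 10^-5: Ksp = 2.7 × 10^-12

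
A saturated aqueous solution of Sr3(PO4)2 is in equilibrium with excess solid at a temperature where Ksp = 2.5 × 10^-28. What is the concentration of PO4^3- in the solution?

Sr3(PO4)2(s) <=> 3 Sr^2+(aq) + 2 PO4^3-(aq)
Ksp = [Sr^2+]^3[PO4^3-]^2
For each mole of Sr3(PO4)2 that dissolves: [Sr^2+] = 3s, [PO4^3-] = 2s.
So Ksp = (3s)^3 × (2s)^2 = 108s^5
s = (2.5 × 10^-28 / 108)^(1/5) = 1.18 x 10^-6 M
[PO4^3-] = 2s = 2.4 × 10^-6 M

[PO4^3-] = 2.4e-6 M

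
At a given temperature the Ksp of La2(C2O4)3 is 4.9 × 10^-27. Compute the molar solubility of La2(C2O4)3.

La2(C2O4)3(s) <=> 2 La^3+(aq) + 3 C2O4^2-(aq)
Ksp = [La^3+]^2[C2O4^2-]^3
Let s = molar solubility. Then [La^3+] = 2s and [C2O4^2-] = 3s.
Ksp = (2s)^2(3s)^3 = 108s^5
s^5 = 4.9 × 10^-27 / 108, so s = 2.1 × 10^-6 M

s ≈ 2.1 × 10^-6 M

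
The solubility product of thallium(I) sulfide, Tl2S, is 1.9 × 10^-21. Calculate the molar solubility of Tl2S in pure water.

s = 7.8 × 10^-8 M

Tl2S(s) <=> 2 Tl^+ + S^2-
Ksp = [Tl^+]^2[S^2-]
Let s = molar solubility. Then [Tl^+] = 2s and [S^2-] = s.
Substituting: Ksp = (2s)^2s = 4s^3
s^3 = 1.9 × 10^-21 / 4, so s = 7.8 × 10^-8 M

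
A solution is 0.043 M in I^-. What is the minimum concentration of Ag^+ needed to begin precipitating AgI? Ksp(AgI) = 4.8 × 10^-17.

[Ag^+] = 1.1 x 10^-15 M

AgI(s) ⇌ Ag^+ + I^-
Ksp = [Ag^+][I^-]
Precipitation begins when Q = Ksp. With [I^-] = 0.043 M:
4.8 × 10^-17 = (0.043) × [Ag^+]
[Ag^+] = (4.8 × 10^-17 / 4.3 x 10^-2) = 1.1 × 10^-15 M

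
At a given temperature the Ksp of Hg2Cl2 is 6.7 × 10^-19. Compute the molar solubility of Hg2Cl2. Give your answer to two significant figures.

Hg2Cl2(s) ⇌ Hg2^2+ + 2 Cl^-
Ksp = [Hg2^2+][Cl^-]^2
With molar solubility s: [Hg2^2+] = s, [Cl^-] = 2s.
Ksp = s(2s)^2 = 4s^3
s = (6.7 × 10^-19 / 4)^(1/3) = 5.5 × 10^-7 M

5.5e-7 M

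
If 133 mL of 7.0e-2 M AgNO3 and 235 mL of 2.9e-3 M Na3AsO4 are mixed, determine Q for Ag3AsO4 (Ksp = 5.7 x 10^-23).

Q ≈ 3.0 x 10^-8

Total volume = 133 + 235 = 368 mL.
[Ag^+] = 7.0 x 10^-2 × (133/368) = 2.53 × 10^-2 M
[AsO4^3-] = 2.9 x 10^-3 × (235/368) = 1.85 × 10^-3 M
Ag3AsO4(s) ⇌ 3 Ag^+(aq) + AsO4^3-(aq), so Q = [Ag^+]^3[AsO4^3-]
Q = (2.53 × 10^-2)^3(1.85 x 10^-3) = 3.0 × 10^-8
Q > Ksp, so Ag3AsO4 will precipitate.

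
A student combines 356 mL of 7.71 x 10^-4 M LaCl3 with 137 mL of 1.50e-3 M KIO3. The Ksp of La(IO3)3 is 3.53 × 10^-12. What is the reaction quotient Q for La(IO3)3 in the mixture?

Q = 4.03 × 10^-14

Total volume = 356 + 137 = 493 mL.
[La^3+] = 7.71 × 10^-4 × (356/493) = 5.567 × 10^-4 M
[IO3^-] = 1.50 × 10^-3 × (137/493) = 4.168 × 10^-4 M
La(IO3)3(s) ⇌ La^3+(aq) + 3 IO3^-(aq), so Q = [La^3+][IO3^-]^3
Q = (5.567 × 10^-4)(4.168 × 10^-4)^3 = 4.03 × 10^-14
Q < Ksp, so no precipitate of La(IO3)3 forms.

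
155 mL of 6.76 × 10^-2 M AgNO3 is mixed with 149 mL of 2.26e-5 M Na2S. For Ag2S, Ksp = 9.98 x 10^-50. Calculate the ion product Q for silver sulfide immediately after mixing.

Total volume = 155 + 149 = 304 mL.
[Ag^+] = 6.76 × 10^-2 × (155/304) = 3.447 × 10^-2 M
[S^2-] = 2.26 x 10^-5 × (149/304) = 1.108 × 10^-5 M
Ag2S(s) <=> 2 Ag^+ + S^2-, so Q = [Ag^+]^2[S^2-]
Q = (3.447 × 10^-2)^2(1.108 x 10^-5) = 1.32 x 10^-8
Q > Ksp, so Ag2S will precipitate.

1.32 x 10^-8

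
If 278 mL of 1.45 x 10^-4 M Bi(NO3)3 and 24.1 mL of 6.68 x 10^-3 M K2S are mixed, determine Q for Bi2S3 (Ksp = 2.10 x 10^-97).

Q ≈ 2.69 x 10^-18

Total volume = 278 + 24.1 = 302.1 mL.
[Bi^3+] = 1.45 × 10^-4 × (278/302.1) = 1.334 × 10^-4 M
[S^2-] = 6.68 x 10^-3 × (24.1/302.1) = 5.329 x 10^-4 M
Bi2S3(s) <=> 2 Bi^3+(aq) + 3 S^2-(aq), so Q = [Bi^3+]^2[S^2-]^3
Q = (1.334 x 10^-4)^2(5.329 x 10^-4)^3 = 2.69 x 10^-18
Q > Ksp, so Bi2S3 will precipitate.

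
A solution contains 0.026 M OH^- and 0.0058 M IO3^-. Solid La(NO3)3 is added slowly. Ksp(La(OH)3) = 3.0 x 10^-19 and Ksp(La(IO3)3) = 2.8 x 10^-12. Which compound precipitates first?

La(OH)3

Precipitation of each salt starts when its ion product equals its Ksp.
For La(OH)3: 3.0 x 10^-19 = (0.026)^3 × [La^3+]  ⇒  [La^3+] = 1.7 x 10^-14 M.
For La(IO3)3: 2.8 x 10^-12 = (0.0058)^3 × [La^3+]  ⇒  [La^3+] = 1.4 × 10^-5 M.
The salt with the lower threshold [La^3+] precipitates first: La(OH)3.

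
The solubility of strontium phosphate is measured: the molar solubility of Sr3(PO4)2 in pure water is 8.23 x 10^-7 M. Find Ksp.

Ksp = 4.08 × 10^-29

Sr3(PO4)2(s) ⇌ 3 Sr^2+(aq) + 2 PO4^3-(aq)
If s mol/L of Sr3(PO4)2 dissolves, [Sr^2+] = 3s and [PO4^3-] = 2s.
Ksp = [Sr^2+]^3[PO4^3-]^2
So Ksp = (3s)^3 × (2s)^2 = 108s^5
With s = 8.23 x 10^-7: Ksp = 4.08 × 10^-29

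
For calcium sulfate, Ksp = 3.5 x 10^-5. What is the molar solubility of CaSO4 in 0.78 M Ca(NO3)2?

CaSO4(s) <=> Ca^2+ + SO4^2-
Ksp = [Ca^2+][SO4^2-]
Let s = moles of CaSO4 that dissolve per litre. [Ca^2+] = 0.78 + s ≈ 0.78, [SO4^2-] = s (common-ion effect: Ca^2+ is already 0.78 M).
Ksp ≈ 0.78 × s
s = 4.5 x 10^-5 M
Check: s = 4.5 × 10^-5 ≪ 0.78, so the approximation is valid.

s = 4.5e-5 M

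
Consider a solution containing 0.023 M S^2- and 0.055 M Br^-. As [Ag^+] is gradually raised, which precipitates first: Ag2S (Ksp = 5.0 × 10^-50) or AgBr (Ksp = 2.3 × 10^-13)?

Each salt begins to precipitate when Q = Ksp, i.e. when [Ag^+] reaches its threshold.
For Ag2S: 5.0 × 10^-50 = 0.023 × [Ag^+]^2  ⇒  [Ag^+] = 1.5 x 10^-24 M.
For AgBr: 2.3 × 10^-13 = 0.055 × [Ag^+]  ⇒  [Ag^+] = 4.2 x 10^-12 M.
The salt with the lower threshold [Ag^+] precipitates first: Ag2S.

Ag2S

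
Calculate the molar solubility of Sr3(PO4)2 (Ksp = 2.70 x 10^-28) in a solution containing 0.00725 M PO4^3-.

Sr3(PO4)2(s) ⇌ 3 Sr^2+ + 2 PO4^3-
Ksp = [Sr^2+]^3[PO4^3-]^2
If s mol/L dissolves here, [Sr^2+] = 3s, [PO4^3-] = 0.00725 + 2s ≈ 0.00725 (Ksp is small, so little additional dissolves).
Ksp ≈ (3s)^3 × (0.00725)^2
s = 5.75 × 10^-9 M
Check: 2s = 1.2 × 10^-8 ≪ 0.00725, so the approximation is valid.

s ≈ 5.75 × 10^-9 M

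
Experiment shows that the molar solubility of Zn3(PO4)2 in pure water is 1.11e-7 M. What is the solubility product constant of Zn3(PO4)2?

Zn3(PO4)2(s) ⇌ 3 Zn^2+(aq) + 2 PO4^3-(aq)
For each mole of Zn3(PO4)2 that dissolves: [Zn^2+] = 3s, [PO4^3-] = 2s.
Ksp = [Zn^2+]^3[PO4^3-]^2
So Ksp = (3s)^3 × (2s)^2 = 108s^5
Ksp = 108 × (1.11 x 10^-7)^5 = 1.82 × 10^-33

Ksp = 1.82 × 10^-33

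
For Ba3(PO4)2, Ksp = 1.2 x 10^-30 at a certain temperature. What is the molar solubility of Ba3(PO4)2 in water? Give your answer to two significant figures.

4.1 × 10^-7 M

Ba3(PO4)2(s) ⇌ 3 Ba^2+(aq) + 2 PO4^3-(aq)
Ksp = [Ba^2+]^3[PO4^3-]^2
Let s = molar solubility. Then [Ba^2+] = 3s and [PO4^3-] = 2s.
So Ksp = (3s)^3 × (2s)^2 = 108s^5
s = (1.2 x 10^-30 / 108)^(1/5) = 4.1 × 10^-7 M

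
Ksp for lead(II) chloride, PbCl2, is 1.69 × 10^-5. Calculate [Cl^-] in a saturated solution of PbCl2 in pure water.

3.23e-2 M

PbCl2(s) ⇌ Pb^2+ + 2 Cl^-
Ksp = [Pb^2+][Cl^-]^2
With molar solubility s: [Pb^2+] = s, [Cl^-] = 2s.
So Ksp = s × (2s)^2 = 4s^3
s = (1.69 × 10^-5 / 4)^(1/3) = 1.617 x 10^-2 M
[Cl^-] = 2s = 3.23 × 10^-2 M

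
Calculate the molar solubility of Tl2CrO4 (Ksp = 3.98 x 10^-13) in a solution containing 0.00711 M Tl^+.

s ≈ 7.87 x 10^-9 M

Tl2CrO4(s) ⇌ 2 Tl^+(aq) + CrO4^2-(aq)
Ksp = [Tl^+]^2[CrO4^2-]
Let s = moles of Tl2CrO4 that dissolve per litre. [Tl^+] = 0.00711 + 2s ≈ 0.00711, [CrO4^2-] = s (common-ion effect: Tl^+ is already 0.00711 M).
Ksp ≈ (0.00711)^2 × s
s = 7.87 × 10^-9 M
Check: 2s = 1.6 × 10^-8 ≪ 0.00711, so the approximation is valid.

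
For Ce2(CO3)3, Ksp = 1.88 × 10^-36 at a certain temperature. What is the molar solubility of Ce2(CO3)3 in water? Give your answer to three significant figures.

Ce2(CO3)3(s) ⇌ 2 Ce^3+ + 3 CO3^2-
Ksp = [Ce^3+]^2[CO3^2-]^3
With molar solubility s: [Ce^3+] = 2s, [CO3^2-] = 3s.
Substituting: Ksp = (2s)^2(3s)^3 = 108s^5
s = (1.88 × 10^-36 / 108)^(1/5) = 2.81 × 10^-8 M

2.81e-8 M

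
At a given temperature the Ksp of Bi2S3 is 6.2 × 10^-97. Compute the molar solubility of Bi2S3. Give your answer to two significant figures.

2.2 x 10^-20 M

Bi2S3(s) ⇌ 2 Bi^3+(aq) + 3 S^2-(aq)
Ksp = [Bi^3+]^2[S^2-]^3
With molar solubility s: [Bi^3+] = 2s, [S^2-] = 3s.
So Ksp = (2s)^2 × (3s)^3 = 108s^5
Solving, s = (6.2 × 10^-97/108)^(1/5) = 2.2 × 10^-20 M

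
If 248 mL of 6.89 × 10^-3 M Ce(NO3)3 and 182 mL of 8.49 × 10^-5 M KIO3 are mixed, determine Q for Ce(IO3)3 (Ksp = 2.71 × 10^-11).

Q = 1.84 × 10^-16

Total volume = 248 + 182 = 430 mL.
[Ce^3+] = 6.89 × 10^-3 × (248/430) = 3.974 × 10^-3 M
[IO3^-] = 8.49 x 10^-5 × (182/430) = 3.593 x 10^-5 M
Ce(IO3)3(s) <=> Ce^3+ + 3 IO3^-, so Q = [Ce^3+][IO3^-]^3
Q = (3.974 × 10^-3)(3.593 × 10^-5)^3 = 1.84 x 10^-16
Q < Ksp, so no precipitate of Ce(IO3)3 forms.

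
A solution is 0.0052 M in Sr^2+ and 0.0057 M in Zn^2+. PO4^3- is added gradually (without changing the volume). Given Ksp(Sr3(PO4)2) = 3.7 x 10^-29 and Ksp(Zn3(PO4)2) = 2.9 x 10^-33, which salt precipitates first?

Precipitation of each salt starts when its ion product equals its Ksp.
For Sr3(PO4)2: 3.7 x 10^-29 = (0.0052)^3 × [PO4^3-]^2  ⇒  [PO4^3-] = 1.6 × 10^-11 M.
For Zn3(PO4)2: 2.9 x 10^-33 = (0.0057)^3 × [PO4^3-]^2  ⇒  [PO4^3-] = 1.3 × 10^-13 M.
The salt with the lower threshold [PO4^3-] precipitates first: Zn3(PO4)2.

Zn3(PO4)2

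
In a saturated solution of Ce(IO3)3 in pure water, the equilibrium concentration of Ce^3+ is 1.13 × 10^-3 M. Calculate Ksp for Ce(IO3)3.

Ksp ≈ 4.40e-11

Ce(IO3)3(s) ⇌ Ce^3+ + 3 IO3^-
Stoichiometry gives [IO3^-] = (3/1)[Ce^3+] = 3.390 × 10^-3 M.
Ksp = [Ce^3+][IO3^-]^3
Ksp = 1.13 x 10^-3 × (3.390 × 10^-3)^3 = 4.40 x 10^-11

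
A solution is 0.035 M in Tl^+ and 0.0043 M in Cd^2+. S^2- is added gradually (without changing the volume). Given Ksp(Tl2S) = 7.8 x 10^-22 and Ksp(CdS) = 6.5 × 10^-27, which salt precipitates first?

CdS

Each salt begins to precipitate when Q = Ksp, i.e. when [S^2-] reaches its threshold.
For Tl2S: 7.8 x 10^-22 = (0.035)^2 × [S^2-]  ⇒  [S^2-] = 6.4 × 10^-19 M.
For CdS: 6.5 × 10^-27 = 0.0043 × [S^2-]  ⇒  [S^2-] = 1.5 x 10^-24 M.
The salt with the lower threshold [S^2-] precipitates first: CdS.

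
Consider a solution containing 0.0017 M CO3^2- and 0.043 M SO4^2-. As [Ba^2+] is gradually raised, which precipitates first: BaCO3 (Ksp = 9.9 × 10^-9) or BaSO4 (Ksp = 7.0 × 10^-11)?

BaSO4

Each salt begins to precipitate when Q = Ksp, i.e. when [Ba^2+] reaches its threshold.
For BaCO3: 9.9 × 10^-9 = 0.0017 × [Ba^2+]  ⇒  [Ba^2+] = 5.8 × 10^-6 M.
For BaSO4: 7.0 × 10^-11 = 0.043 × [Ba^2+]  ⇒  [Ba^2+] = 1.6 × 10^-9 M.
The salt with the lower threshold [Ba^2+] precipitates first: BaSO4.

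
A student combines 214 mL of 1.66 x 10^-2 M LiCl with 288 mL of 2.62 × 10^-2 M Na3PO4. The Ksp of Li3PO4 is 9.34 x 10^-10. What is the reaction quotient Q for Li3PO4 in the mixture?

Total volume = 214 + 288 = 502 mL.
[Li^+] = 1.66 x 10^-2 × (214/502) = 7.076 x 10^-3 M
[PO4^3-] = 2.62 x 10^-2 × (288/502) = 1.503 × 10^-2 M
Li3PO4(s) ⇌ 3 Li^+(aq) + PO4^3-(aq), so Q = [Li^+]^3[PO4^3-]
Q = (7.076 x 10^-3)^3(1.503 × 10^-2) = 5.33 × 10^-9
Q > Ksp, so Li3PO4 will precipitate.

5.33 x 10^-9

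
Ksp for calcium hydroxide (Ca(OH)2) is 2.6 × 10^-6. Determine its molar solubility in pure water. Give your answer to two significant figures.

8.7 x 10^-3 M

Ca(OH)2(s) ⇌ Ca^2+ + 2 OH^-
Ksp = [Ca^2+][OH^-]^2
With molar solubility s: [Ca^2+] = s, [OH^-] = 2s.
Substituting: Ksp = s(2s)^2 = 4s^3
s^3 = 2.6 × 10^-6 / 4, so s = 8.7 × 10^-3 M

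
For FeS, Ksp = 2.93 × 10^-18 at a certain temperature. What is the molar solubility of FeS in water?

FeS(s) <=> Fe^2+ + S^2-
Ksp = [Fe^2+][S^2-]
For each mole of FeS that dissolves: [Fe^2+] = s, [S^2-] = s.
Ksp = (s)(s) = s^2
s = √(2.93 × 10^-18) = 1.71 × 10^-9 M

1.71e-9 M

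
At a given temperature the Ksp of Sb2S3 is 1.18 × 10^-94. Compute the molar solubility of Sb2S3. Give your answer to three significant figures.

6.42e-20 M

Sb2S3(s) ⇌ 2 Sb^3+ + 3 S^2-
Ksp = [Sb^3+]^2[S^2-]^3
With molar solubility s: [Sb^3+] = 2s, [S^2-] = 3s.
Ksp = (2s)^2(3s)^3 = 108s^5
s^5 = 1.18 × 10^-94 / 108, so s = 6.42 × 10^-20 M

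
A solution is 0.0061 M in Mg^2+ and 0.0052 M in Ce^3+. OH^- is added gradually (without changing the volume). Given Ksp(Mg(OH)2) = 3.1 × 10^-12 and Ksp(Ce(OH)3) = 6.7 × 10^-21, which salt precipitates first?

Ce(OH)3

Precipitation of each salt starts when its ion product equals its Ksp.
For Mg(OH)2: 3.1 × 10^-12 = 0.0061 × [OH^-]^2  ⇒  [OH^-] = 2.3 × 10^-5 M.
For Ce(OH)3: 6.7 × 10^-21 = 0.0052 × [OH^-]^3  ⇒  [OH^-] = 1.1 × 10^-6 M.
The salt with the lower threshold [OH^-] precipitates first: Ce(OH)3.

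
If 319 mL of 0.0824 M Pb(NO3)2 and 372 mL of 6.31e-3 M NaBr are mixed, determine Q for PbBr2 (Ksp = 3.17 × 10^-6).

Q ≈ 4.39e-7

Total volume = 319 + 372 = 691 mL.
[Pb^2+] = 8.24 × 10^-2 × (319/691) = 3.804 x 10^-2 M
[Br^-] = 6.31 x 10^-3 × (372/691) = 3.397 x 10^-3 M
PbBr2(s) ⇌ Pb^2+(aq) + 2 Br^-(aq), so Q = [Pb^2+][Br^-]^2
Q = (3.804 × 10^-2)(3.397 x 10^-3)^2 = 4.39 × 10^-7
Q < Ksp, so no precipitate of PbBr2 forms.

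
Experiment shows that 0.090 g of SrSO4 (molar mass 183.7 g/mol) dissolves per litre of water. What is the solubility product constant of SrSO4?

Molar solubility s = (9.0 × 10^-2 g/L) / (183.7 g/mol) = 4.90 × 10^-4 M.
SrSO4(s) ⇌ Sr^2+(aq) + SO4^2-(aq)
For each mole of SrSO4 that dissolves: [Sr^2+] = s, [SO4^2-] = s.
Ksp = [Sr^2+][SO4^2-]
Ksp = s × s = s^2
Ksp = (4.90 × 10^-4)^2 = 2.4 × 10^-7

Ksp = 2.4 × 10^-7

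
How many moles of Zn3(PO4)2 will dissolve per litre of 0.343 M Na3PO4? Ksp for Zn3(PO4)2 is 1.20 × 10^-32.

Zn3(PO4)2(s) ⇌ 3 Zn^2+ + 2 PO4^3-
Ksp = [Zn^2+]^3[PO4^3-]^2
Let s = moles of Zn3(PO4)2 that dissolve per litre. [Zn^2+] = 3s, [PO4^3-] = 0.343 + 2s ≈ 0.343 (since PO4^3- from Na3PO4 dominates).
Ksp ≈ (3s)^3 × (0.343)^2
s = 1.56 × 10^-11 M
Check: 2s = 3.1 × 10^-11 ≪ 0.343, so the approximation is valid.

1.56e-11 M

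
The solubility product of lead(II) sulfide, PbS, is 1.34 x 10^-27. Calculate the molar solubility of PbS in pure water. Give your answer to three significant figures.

s ≈ 3.66e-14 M

PbS(s) ⇌ Pb^2+(aq) + S^2-(aq)
Ksp = [Pb^2+][S^2-]
For each mole of PbS that dissolves: [Pb^2+] = s, [S^2-] = s.
Ksp = (s)(s) = s^2
s = (1.34 x 10^-27)^(1/2) = 3.66 × 10^-14 M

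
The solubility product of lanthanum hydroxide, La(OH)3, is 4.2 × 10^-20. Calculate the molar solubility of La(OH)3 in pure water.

La(OH)3(s) ⇌ La^3+(aq) + 3 OH^-(aq)
Ksp = [La^3+][OH^-]^3
If s mol/L of La(OH)3 dissolves, [La^3+] = s and [OH^-] = 3s.
So Ksp = s × (3s)^3 = 27s^4
s = (4.2 × 10^-20 / 27)^(1/4) = 6.3 × 10^-6 M

s ≈ 6.3e-6 M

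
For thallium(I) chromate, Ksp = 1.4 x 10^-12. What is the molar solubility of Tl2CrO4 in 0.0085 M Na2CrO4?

Tl2CrO4(s) ⇌ 2 Tl^+(aq) + CrO4^2-(aq)
Ksp = [Tl^+]^2[CrO4^2-]
If s mol/L dissolves here, [Tl^+] = 2s, [CrO4^2-] = 0.0085 + s ≈ 0.0085 (common-ion effect: CrO4^2- is already 0.0085 M).
Ksp ≈ (2s)^2 × 0.0085
s = 6.4 × 10^-6 M
Check: s = 6.4 × 10^-6 ≪ 0.0085, so the approximation is valid.

6.4 × 10^-6 M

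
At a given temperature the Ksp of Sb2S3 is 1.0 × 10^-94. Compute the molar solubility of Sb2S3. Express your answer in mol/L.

Sb2S3(s) ⇌ 2 Sb^3+ + 3 S^2-
Ksp = [Sb^3+]^2[S^2-]^3
With molar solubility s: [Sb^3+] = 2s, [S^2-] = 3s.
So Ksp = (2s)^2 × (3s)^3 = 108s^5
s = (1.0 × 10^-94 / 108)^(1/5) = 6.2 × 10^-20 M

s = 6.2e-20 M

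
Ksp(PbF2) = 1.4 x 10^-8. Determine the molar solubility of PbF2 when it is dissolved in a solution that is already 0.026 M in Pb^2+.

PbF2(s) ⇌ Pb^2+ + 2 F^-
Ksp = [Pb^2+][F^-]^2
Let s = moles of PbF2 that dissolve per litre. [Pb^2+] = 0.026 + s ≈ 0.026, [F^-] = 2s (since the Pb^2+ already present dominates).
Ksp ≈ 0.026 × (2s)^2
s = 3.7 x 10^-4 M
Check: s = 3.7 × 10^-4 ≪ 0.026, so the approximation is valid.

s = 3.7 x 10^-4 M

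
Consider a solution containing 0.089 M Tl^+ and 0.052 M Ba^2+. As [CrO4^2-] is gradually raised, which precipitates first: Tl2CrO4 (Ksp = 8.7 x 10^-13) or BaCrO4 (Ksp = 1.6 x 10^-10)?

Each salt begins to precipitate when Q = Ksp, i.e. when [CrO4^2-] reaches its threshold.
For Tl2CrO4: 8.7 x 10^-13 = (0.089)^2 × [CrO4^2-]  ⇒  [CrO4^2-] = 1.1 x 10^-10 M.
For BaCrO4: 1.6 x 10^-10 = 0.052 × [CrO4^2-]  ⇒  [CrO4^2-] = 3.1 x 10^-9 M.
The salt with the lower threshold [CrO4^2-] precipitates first: Tl2CrO4.

Tl2CrO4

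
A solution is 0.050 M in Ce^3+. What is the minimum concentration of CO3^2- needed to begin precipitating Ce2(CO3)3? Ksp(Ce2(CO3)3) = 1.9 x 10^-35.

[CO3^2-] = 2.0 × 10^-11 M

Ce2(CO3)3(s) ⇌ 2 Ce^3+ + 3 CO3^2-
Ksp = [Ce^3+]^2[CO3^2-]^3
Precipitation begins when Q = Ksp. With [Ce^3+] = 0.050 M:
1.9 x 10^-35 = (0.050)^2 × [CO3^2-]^3
[CO3^2-] = (1.9 x 10^-35 / 2.50 × 10^-3)^(1/3) = 2.0 × 10^-11 M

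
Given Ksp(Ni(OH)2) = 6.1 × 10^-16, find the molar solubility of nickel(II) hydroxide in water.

Ni(OH)2(s) ⇌ Ni^2+ + 2 OH^-
Ksp = [Ni^2+][OH^-]^2
For each mole of Ni(OH)2 that dissolves: [Ni^2+] = s, [OH^-] = 2s.
Substituting: Ksp = s(2s)^2 = 4s^3
s^3 = 6.1 × 10^-16 / 4, so s = 5.3 × 10^-6 M

5.3 x 10^-6 M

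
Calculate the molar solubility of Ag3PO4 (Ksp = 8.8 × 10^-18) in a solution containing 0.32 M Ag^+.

2.7e-16 M

Ag3PO4(s) ⇌ 3 Ag^+ + PO4^3-
Ksp = [Ag^+]^3[PO4^3-]
Let s be the molar solubility in this solution. [Ag^+] = 0.32 + 3s ≈ 0.32, [PO4^3-] = s (since the Ag^+ already present dominates).
Ksp ≈ (0.32)^3 × s
s = 2.7 x 10^-16 M
Check: 3s = 8.1 × 10^-16 ≪ 0.32, so the approximation is valid.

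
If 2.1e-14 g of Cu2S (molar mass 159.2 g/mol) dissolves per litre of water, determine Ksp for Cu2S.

Molar solubility s = (2.1 x 10^-14 g/L) / (159.2 g/mol) = 1.32 x 10^-16 M.
Cu2S(s) <=> 2 Cu^+ + S^2-
For each mole of Cu2S that dissolves: [Cu^+] = 2s, [S^2-] = s.
Ksp = [Cu^+]^2[S^2-]
So Ksp = (2s)^2 × s = 4s^3
With s = 1.32 x 10^-16: Ksp = 9.2 × 10^-48

9.2 × 10^-48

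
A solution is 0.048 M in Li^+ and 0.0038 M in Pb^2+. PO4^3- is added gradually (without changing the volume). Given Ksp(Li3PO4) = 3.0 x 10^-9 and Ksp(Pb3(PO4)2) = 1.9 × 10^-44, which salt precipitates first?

Pb3(PO4)2

Each salt begins to precipitate when Q = Ksp, i.e. when [PO4^3-] reaches its threshold.
For Li3PO4: 3.0 x 10^-9 = (0.048)^3 × [PO4^3-]  ⇒  [PO4^3-] = 2.7 × 10^-5 M.
For Pb3(PO4)2: 1.9 × 10^-44 = (0.0038)^3 × [PO4^3-]^2  ⇒  [PO4^3-] = 5.9 × 10^-19 M.
The salt with the lower threshold [PO4^3-] precipitates first: Pb3(PO4)2.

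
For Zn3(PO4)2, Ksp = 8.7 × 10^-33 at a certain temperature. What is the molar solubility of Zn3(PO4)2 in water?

Zn3(PO4)2(s) ⇌ 3 Zn^2+(aq) + 2 PO4^3-(aq)
Ksp = [Zn^2+]^3[PO4^3-]^2
For each mole of Zn3(PO4)2 that dissolves: [Zn^2+] = 3s, [PO4^3-] = 2s.
Substituting: Ksp = (3s)^3(2s)^2 = 108s^5
s^5 = 8.7 × 10^-33 / 108, so s = 1.5 x 10^-7 M

s ≈ 1.5 × 10^-7 M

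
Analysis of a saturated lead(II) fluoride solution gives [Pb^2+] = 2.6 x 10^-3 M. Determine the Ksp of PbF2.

Ksp = 7.0e-8

PbF2(s) <=> Pb^2+ + 2 F^-
Stoichiometry gives [F^-] = (2/1)[Pb^2+] = 5.20 × 10^-3 M.
Ksp = [Pb^2+][F^-]^2
Ksp = 2.6 × 10^-3 × (5.20 × 10^-3)^2 = 7.0 × 10^-8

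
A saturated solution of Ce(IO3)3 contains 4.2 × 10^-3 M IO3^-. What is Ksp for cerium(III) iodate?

Ce(IO3)3(s) <=> Ce^3+ + 3 IO3^-
Stoichiometry gives [Ce^3+] = (1/3)[IO3^-] = 1.40 x 10^-3 M.
Ksp = [Ce^3+][IO3^-]^3
Ksp = 1.40 x 10^-3 × (4.2 × 10^-3)^3 = 1.0 x 10^-10

1.0 × 10^-10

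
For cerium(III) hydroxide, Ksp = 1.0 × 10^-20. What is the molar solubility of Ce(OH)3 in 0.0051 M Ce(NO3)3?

Ce(OH)3(s) ⇌ Ce^3+ + 3 OH^-
Ksp = [Ce^3+][OH^-]^3
Let s be the molar solubility in this solution. [Ce^3+] = 0.0051 + s ≈ 0.0051, [OH^-] = 3s (common-ion effect: Ce^3+ is already 0.0051 M).
Ksp ≈ 0.0051 × (3s)^3
s = 4.2 × 10^-7 M
Check: s = 4.2 × 10^-7 ≪ 0.0051, so the approximation is valid.

s ≈ 4.2 × 10^-7 M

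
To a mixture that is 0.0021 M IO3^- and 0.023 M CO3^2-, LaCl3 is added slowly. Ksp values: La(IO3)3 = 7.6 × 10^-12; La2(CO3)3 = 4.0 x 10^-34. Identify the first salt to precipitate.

Each salt begins to precipitate when Q = Ksp, i.e. when [La^3+] reaches its threshold.
For La(IO3)3: 7.6 × 10^-12 = (0.0021)^3 × [La^3+]  ⇒  [La^3+] = 8.2 x 10^-4 M.
For La2(CO3)3: 4.0 x 10^-34 = (0.023)^3 × [La^3+]^2  ⇒  [La^3+] = 5.7 × 10^-15 M.
The salt with the lower threshold [La^3+] precipitates first: La2(CO3)3.

La2(CO3)3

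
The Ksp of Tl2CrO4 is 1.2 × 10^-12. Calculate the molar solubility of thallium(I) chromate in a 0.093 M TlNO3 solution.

1.4 × 10^-10 M

Tl2CrO4(s) <=> 2 Tl^+ + CrO4^2-
Ksp = [Tl^+]^2[CrO4^2-]
Let s be the molar solubility in this solution. [Tl^+] = 0.093 + 2s ≈ 0.093, [CrO4^2-] = s (since Tl^+ from TlNO3 dominates).
Ksp ≈ (0.093)^2 × s
s = 1.4 x 10^-10 M
Check: 2s = 2.8 x 10^-10 ≪ 0.093, so the approximation is valid.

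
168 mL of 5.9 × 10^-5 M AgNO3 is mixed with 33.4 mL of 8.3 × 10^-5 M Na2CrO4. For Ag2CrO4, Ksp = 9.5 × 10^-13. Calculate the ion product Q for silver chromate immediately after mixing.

Total volume = 168 + 33.4 = 201.4 mL.
[Ag^+] = 5.9 x 10^-5 × (168/201.4) = 4.92 × 10^-5 M
[CrO4^2-] = 8.3 × 10^-5 × (33.4/201.4) = 1.38 × 10^-5 M
Ag2CrO4(s) ⇌ 2 Ag^+ + CrO4^2-, so Q = [Ag^+]^2[CrO4^2-]
Q = (4.92 × 10^-5)^2(1.38 × 10^-5) = 3.3 x 10^-14
Q < Ksp, so no precipitate of Ag2CrO4 forms.

Q ≈ 3.3e-14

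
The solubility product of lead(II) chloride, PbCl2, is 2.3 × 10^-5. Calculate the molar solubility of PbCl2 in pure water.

PbCl2(s) ⇌ Pb^2+(aq) + 2 Cl^-(aq)
Ksp = [Pb^2+][Cl^-]^2
For each mole of PbCl2 that dissolves: [Pb^2+] = s, [Cl^-] = 2s.
So Ksp = s × (2s)^2 = 4s^3
s^3 = 2.3 × 10^-5 / 4, so s = 1.8 × 10^-2 M

s = 1.8 × 10^-2 M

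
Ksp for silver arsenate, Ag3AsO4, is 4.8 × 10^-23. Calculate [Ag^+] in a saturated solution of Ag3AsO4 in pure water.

3.5 × 10^-6 M

Ag3AsO4(s) ⇌ 3 Ag^+(aq) + AsO4^3-(aq)
Ksp = [Ag^+]^3[AsO4^3-]
If s mol/L of Ag3AsO4 dissolves, [Ag^+] = 3s and [AsO4^3-] = s.
Substituting: Ksp = (3s)^3s = 27s^4
s = (4.8 × 10^-23 / 27)^(1/4) = 1.15 × 10^-6 M
[Ag^+] = 3s = 3.5 × 10^-6 M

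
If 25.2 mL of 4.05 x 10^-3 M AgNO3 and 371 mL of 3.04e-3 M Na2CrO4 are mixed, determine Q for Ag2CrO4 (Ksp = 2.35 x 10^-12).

Q = 1.89e-10

Total volume = 25.2 + 371 = 396.2 mL.
[Ag^+] = 4.05 × 10^-3 × (25.2/396.2) = 2.576 × 10^-4 M
[CrO4^2-] = 3.04 x 10^-3 × (371/396.2) = 2.847 × 10^-3 M
Ag2CrO4(s) ⇌ 2 Ag^+(aq) + CrO4^2-(aq), so Q = [Ag^+]^2[CrO4^2-]
Q = (2.576 × 10^-4)^2(2.847 × 10^-3) = 1.89 × 10^-10
Q > Ksp, so Ag2CrO4 will precipitate.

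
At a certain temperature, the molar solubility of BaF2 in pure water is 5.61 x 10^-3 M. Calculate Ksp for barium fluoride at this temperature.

BaF2(s) <=> Ba^2+(aq) + 2 F^-(aq)
With molar solubility s: [Ba^2+] = s, [F^-] = 2s.
Ksp = [Ba^2+][F^-]^2
Substituting: Ksp = s(2s)^2 = 4s^3
Ksp = 4 × (5.61 × 10^-3)^3 = 7.06 x 10^-7

Ksp ≈ 7.06e-7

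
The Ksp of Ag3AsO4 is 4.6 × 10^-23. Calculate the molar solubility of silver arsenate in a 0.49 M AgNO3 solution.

s ≈ 3.9 x 10^-22 M

Ag3AsO4(s) <=> 3 Ag^+(aq) + AsO4^3-(aq)
Ksp = [Ag^+]^3[AsO4^3-]
Let s be the molar solubility in this solution. [Ag^+] = 0.49 + 3s ≈ 0.49, [AsO4^3-] = s (since Ag^+ from AgNO3 dominates).
Ksp ≈ (0.49)^3 × s
s = 3.9 × 10^-22 M
Check: 3s = 1.2 × 10^-21 ≪ 0.49, so the approximation is valid.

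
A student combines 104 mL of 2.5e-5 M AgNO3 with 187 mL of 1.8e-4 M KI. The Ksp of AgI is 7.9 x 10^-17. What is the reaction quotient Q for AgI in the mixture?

1.0 x 10^-9

Total volume = 104 + 187 = 291 mL.
[Ag^+] = 2.5 x 10^-5 × (104/291) = 8.93 × 10^-6 M
[I^-] = 1.8 x 10^-4 × (187/291) = 1.16 x 10^-4 M
AgI(s) <=> Ag^+ + I^-, so Q = [Ag^+][I^-]
Q = (8.93 × 10^-6)(1.16 × 10^-4) = 1.0 × 10^-9
Q > Ksp, so AgI will precipitate.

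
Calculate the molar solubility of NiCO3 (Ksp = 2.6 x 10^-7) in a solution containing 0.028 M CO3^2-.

s = 9.3e-6 M

NiCO3(s) ⇌ Ni^2+ + CO3^2-
Ksp = [Ni^2+][CO3^2-]
If s mol/L dissolves here, [Ni^2+] = s, [CO3^2-] = 0.028 + s ≈ 0.028 (Ksp is small, so little additional dissolves).
Ksp ≈ s × 0.028
s = 9.3 x 10^-6 M
Check: s = 9.3 × 10^-6 ≪ 0.028, so the approximation is valid.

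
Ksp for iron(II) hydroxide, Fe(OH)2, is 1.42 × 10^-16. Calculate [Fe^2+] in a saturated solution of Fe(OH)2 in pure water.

3.29 x 10^-6 M

Fe(OH)2(s) ⇌ Fe^2+ + 2 OH^-
Ksp = [Fe^2+][OH^-]^2
With molar solubility s: [Fe^2+] = s, [OH^-] = 2s.
Ksp = s(2s)^2 = 4s^3
s = (1.42 × 10^-16 / 4)^(1/3) = 3.287 × 10^-6 M
[Fe^2+] = s = 3.29 x 10^-6 M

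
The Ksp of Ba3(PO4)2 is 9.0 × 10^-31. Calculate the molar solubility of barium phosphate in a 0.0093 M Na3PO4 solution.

s = 7.3 × 10^-10 M

Ba3(PO4)2(s) ⇌ 3 Ba^2+ + 2 PO4^3-
Ksp = [Ba^2+]^3[PO4^3-]^2
If s mol/L dissolves here, [Ba^2+] = 3s, [PO4^3-] = 0.0093 + 2s ≈ 0.0093 (Ksp is small, so little additional dissolves).
Ksp ≈ (3s)^3 × (0.0093)^2
s = 7.3 × 10^-10 M
Check: 2s = 1.5 × 10^-9 ≪ 0.0093, so the approximation is valid.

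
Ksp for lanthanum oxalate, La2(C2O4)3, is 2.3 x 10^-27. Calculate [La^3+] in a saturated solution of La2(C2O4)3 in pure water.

[La^3+] ≈ 3.7e-6 M

La2(C2O4)3(s) ⇌ 2 La^3+(aq) + 3 C2O4^2-(aq)
Ksp = [La^3+]^2[C2O4^2-]^3
If s mol/L of La2(C2O4)3 dissolves, [La^3+] = 2s and [C2O4^2-] = 3s.
Substituting: Ksp = (2s)^2(3s)^3 = 108s^5
Solving, s = (2.3 x 10^-27/108)^(1/5) = 1.84 × 10^-6 M
[La^3+] = 2s = 3.7 × 10^-6 M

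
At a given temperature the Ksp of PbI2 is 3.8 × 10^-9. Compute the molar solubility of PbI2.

s = 9.8 × 10^-4 M

PbI2(s) <=> Pb^2+ + 2 I^-
Ksp = [Pb^2+][I^-]^2
Let s = molar solubility. Then [Pb^2+] = s and [I^-] = 2s.
Substituting: Ksp = s(2s)^2 = 4s^3
s = (3.8 × 10^-9 / 4)^(1/3) = 9.8 x 10^-4 M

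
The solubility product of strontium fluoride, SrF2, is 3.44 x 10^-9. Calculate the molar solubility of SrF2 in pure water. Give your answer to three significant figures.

SrF2(s) <=> Sr^2+(aq) + 2 F^-(aq)
Ksp = [Sr^2+][F^-]^2
For each mole of SrF2 that dissolves: [Sr^2+] = s, [F^-] = 2s.
So Ksp = s × (2s)^2 = 4s^3
s = (3.44 x 10^-9 / 4)^(1/3) = 9.51 x 10^-4 M

s ≈ 9.51e-4 M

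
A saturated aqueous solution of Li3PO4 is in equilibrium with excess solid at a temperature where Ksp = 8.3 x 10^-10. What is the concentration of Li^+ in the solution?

Li3PO4(s) <=> 3 Li^+(aq) + PO4^3-(aq)
Ksp = [Li^+]^3[PO4^3-]
With molar solubility s: [Li^+] = 3s, [PO4^3-] = s.
Substituting: Ksp = (3s)^3s = 27s^4
s^4 = 8.3 x 10^-10 / 27, so s = 2.35 x 10^-3 M
[Li^+] = 3s = 7.1 × 10^-3 M

[Li^+] = 7.1 × 10^-3 M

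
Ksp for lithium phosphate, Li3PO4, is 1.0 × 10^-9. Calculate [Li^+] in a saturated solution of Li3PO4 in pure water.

[Li^+] = 7.4 × 10^-3 M

Li3PO4(s) <=> 3 Li^+(aq) + PO4^3-(aq)
Ksp = [Li^+]^3[PO4^3-]
Let s = molar solubility. Then [Li^+] = 3s and [PO4^3-] = s.
Ksp = (3s)^3s = 27s^4
s^4 = 1.0 × 10^-9 / 27, so s = 2.47 x 10^-3 M
[Li^+] = 3s = 7.4 x 10^-3 M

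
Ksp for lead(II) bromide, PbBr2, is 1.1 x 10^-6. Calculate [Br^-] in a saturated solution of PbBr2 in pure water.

PbBr2(s) <=> Pb^2+(aq) + 2 Br^-(aq)
Ksp = [Pb^2+][Br^-]^2
Let s = molar solubility. Then [Pb^2+] = s and [Br^-] = 2s.
Substituting: Ksp = s(2s)^2 = 4s^3
s^3 = 1.1 x 10^-6 / 4, so s = 6.50 x 10^-3 M
[Br^-] = 2s = 1.3 × 10^-2 M

1.3e-2 M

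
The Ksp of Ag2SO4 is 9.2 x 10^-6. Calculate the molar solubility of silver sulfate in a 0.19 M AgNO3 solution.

Ag2SO4(s) <=> 2 Ag^+ + SO4^2-
Ksp = [Ag^+]^2[SO4^2-]
If s mol/L dissolves here, [Ag^+] = 0.19 + 2s ≈ 0.19, [SO4^2-] = s (since Ag^+ from AgNO3 dominates).
Ksp ≈ (0.19)^2 × s
s = 2.5 × 10^-4 M
Check: 2s = 5.1 × 10^-4 ≪ 0.19, so the approximation is valid.

s ≈ 2.5e-4 M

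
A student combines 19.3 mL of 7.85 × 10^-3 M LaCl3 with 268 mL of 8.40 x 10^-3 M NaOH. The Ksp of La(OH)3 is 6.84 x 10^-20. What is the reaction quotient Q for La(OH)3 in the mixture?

Total volume = 19.3 + 268 = 287.3 mL.
[La^3+] = 7.85 × 10^-3 × (19.3/287.3) = 5.273 x 10^-4 M
[OH^-] = 8.40 × 10^-3 × (268/287.3) = 7.836 x 10^-3 M
La(OH)3(s) ⇌ La^3+(aq) + 3 OH^-(aq), so Q = [La^3+][OH^-]^3
Q = (5.273 x 10^-4)(7.836 x 10^-3)^3 = 2.54 × 10^-10
Q > Ksp, so La(OH)3 will precipitate.

Q = 2.54 × 10^-10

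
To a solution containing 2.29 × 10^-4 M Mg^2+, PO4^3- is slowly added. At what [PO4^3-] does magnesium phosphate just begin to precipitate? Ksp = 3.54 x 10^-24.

[PO4^3-] = 5.43 × 10^-7 M

Mg3(PO4)2(s) ⇌ 3 Mg^2+(aq) + 2 PO4^3-(aq)
Ksp = [Mg^2+]^3[PO4^3-]^2
Precipitation begins when Q = Ksp. With [Mg^2+] = 2.29 × 10^-4 M:
3.54 x 10^-24 = (2.29 × 10^-4)^3 × [PO4^3-]^2
[PO4^3-] = (3.54 x 10^-24 / 1.201 × 10^-11)^(1/2) = 5.43 × 10^-7 M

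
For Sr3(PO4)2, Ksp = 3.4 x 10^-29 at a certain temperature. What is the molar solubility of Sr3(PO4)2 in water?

Sr3(PO4)2(s) ⇌ 3 Sr^2+ + 2 PO4^3-
Ksp = [Sr^2+]^3[PO4^3-]^2
With molar solubility s: [Sr^2+] = 3s, [PO4^3-] = 2s.
Substituting: Ksp = (3s)^3(2s)^2 = 108s^5
Solving, s = (3.4 x 10^-29/108)^(1/5) = 7.9 x 10^-7 M

s = 7.9 × 10^-7 M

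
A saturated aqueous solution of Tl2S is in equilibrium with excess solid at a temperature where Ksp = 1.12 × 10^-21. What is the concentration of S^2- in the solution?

Tl2S(s) ⇌ 2 Tl^+ + S^2-
Ksp = [Tl^+]^2[S^2-]
With molar solubility s: [Tl^+] = 2s, [S^2-] = s.
Ksp = (2s)^2s = 4s^3
s = (1.12 × 10^-21 / 4)^(1/3) = 6.542 × 10^-8 M
[S^2-] = s = 6.54 × 10^-8 M

[S^2-] ≈ 6.54e-8 M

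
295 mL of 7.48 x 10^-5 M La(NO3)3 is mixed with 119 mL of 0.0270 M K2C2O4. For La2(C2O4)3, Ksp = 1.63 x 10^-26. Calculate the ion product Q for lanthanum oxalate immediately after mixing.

1.33 × 10^-15

Total volume = 295 + 119 = 414 mL.
[La^3+] = 7.48 × 10^-5 × (295/414) = 5.330 × 10^-5 M
[C2O4^2-] = 2.70 x 10^-2 × (119/414) = 7.761 x 10^-3 M
La2(C2O4)3(s) ⇌ 2 La^3+(aq) + 3 C2O4^2-(aq), so Q = [La^3+]^2[C2O4^2-]^3
Q = (5.330 × 10^-5)^2(7.761 x 10^-3)^3 = 1.33 × 10^-15
Q > Ksp, so La2(C2O4)3 will precipitate.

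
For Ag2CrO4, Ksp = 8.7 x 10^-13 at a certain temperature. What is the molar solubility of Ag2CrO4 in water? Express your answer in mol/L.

s = 6.0 x 10^-5 M

Ag2CrO4(s) ⇌ 2 Ag^+(aq) + CrO4^2-(aq)
Ksp = [Ag^+]^2[CrO4^2-]
If s mol/L of Ag2CrO4 dissolves, [Ag^+] = 2s and [CrO4^2-] = s.
Ksp = (2s)^2s = 4s^3
s = (8.7 x 10^-13 / 4)^(1/3) = 6.0 × 10^-5 M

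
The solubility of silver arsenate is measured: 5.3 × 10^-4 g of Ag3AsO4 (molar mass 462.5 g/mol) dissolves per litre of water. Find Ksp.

Molar solubility s = (5.3 x 10^-4 g/L) / (462.5 g/mol) = 1.15 × 10^-6 M.
Ag3AsO4(s) <=> 3 Ag^+ + AsO4^3-
If s mol/L of Ag3AsO4 dissolves, [Ag^+] = 3s and [AsO4^3-] = s.
Ksp = [Ag^+]^3[AsO4^3-]
So Ksp = (3s)^3 × s = 27s^4
With s = 1.15 × 10^-6: Ksp = 4.7 × 10^-23

Ksp ≈ 4.7 × 10^-23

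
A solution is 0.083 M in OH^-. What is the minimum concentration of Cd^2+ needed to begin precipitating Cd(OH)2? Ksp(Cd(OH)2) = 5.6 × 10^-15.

8.1 × 10^-13 M

Cd(OH)2(s) ⇌ Cd^2+(aq) + 2 OH^-(aq)
Ksp = [Cd^2+][OH^-]^2
Precipitation begins when Q = Ksp. With [OH^-] = 0.083 M:
5.6 × 10^-15 = (0.083)^2 × [Cd^2+]
[Cd^2+] = (5.6 × 10^-15 / 6.89 × 10^-3) = 8.1 × 10^-13 M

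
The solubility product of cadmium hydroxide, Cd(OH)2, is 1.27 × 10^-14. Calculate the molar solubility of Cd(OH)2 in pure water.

1.47e-5 M

Cd(OH)2(s) <=> Cd^2+(aq) + 2 OH^-(aq)
Ksp = [Cd^2+][OH^-]^2
If s mol/L of Cd(OH)2 dissolves, [Cd^2+] = s and [OH^-] = 2s.
Substituting: Ksp = s(2s)^2 = 4s^3
s^3 = 1.27 × 10^-14 / 4, so s = 1.47 x 10^-5 M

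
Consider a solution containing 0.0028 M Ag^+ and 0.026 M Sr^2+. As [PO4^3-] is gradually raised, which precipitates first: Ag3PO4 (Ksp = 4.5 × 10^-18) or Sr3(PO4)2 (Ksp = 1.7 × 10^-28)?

Sr3(PO4)2

Each salt begins to precipitate when Q = Ksp, i.e. when [PO4^3-] reaches its threshold.
For Ag3PO4: 4.5 × 10^-18 = (0.0028)^3 × [PO4^3-]  ⇒  [PO4^3-] = 2.0 × 10^-10 M.
For Sr3(PO4)2: 1.7 × 10^-28 = (0.026)^3 × [PO4^3-]^2  ⇒  [PO4^3-] = 3.1 x 10^-12 M.
The salt with the lower threshold [PO4^3-] precipitates first: Sr3(PO4)2.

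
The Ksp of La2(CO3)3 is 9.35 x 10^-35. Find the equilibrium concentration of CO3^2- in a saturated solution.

La2(CO3)3(s) <=> 2 La^3+(aq) + 3 CO3^2-(aq)
Ksp = [La^3+]^2[CO3^2-]^3
If s mol/L of La2(CO3)3 dissolves, [La^3+] = 2s and [CO3^2-] = 3s.
Substituting: Ksp = (2s)^2(3s)^3 = 108s^5
Solving, s = (9.35 x 10^-35/108)^(1/5) = 6.130 × 10^-8 M
[CO3^2-] = 3s = 1.84 × 10^-7 M

[CO3^2-] = 1.84 x 10^-7 M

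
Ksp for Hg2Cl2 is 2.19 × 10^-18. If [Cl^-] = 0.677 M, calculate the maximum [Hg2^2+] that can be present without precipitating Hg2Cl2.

[Hg2^2+] ≈ 4.78e-18 M

Hg2Cl2(s) ⇌ Hg2^2+(aq) + 2 Cl^-(aq)
Ksp = [Hg2^2+][Cl^-]^2
Precipitation begins when Q = Ksp. With [Cl^-] = 0.677 M:
2.19 × 10^-18 = (0.677)^2 × [Hg2^2+]
[Hg2^2+] = (2.19 × 10^-18 / 4.583 × 10^-1) = 4.78 × 10^-18 M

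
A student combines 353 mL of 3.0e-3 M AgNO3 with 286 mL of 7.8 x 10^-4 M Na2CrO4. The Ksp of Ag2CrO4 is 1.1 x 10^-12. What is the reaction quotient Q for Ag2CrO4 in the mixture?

Total volume = 353 + 286 = 639 mL.
[Ag^+] = 3.0 x 10^-3 × (353/639) = 1.66 × 10^-3 M
[CrO4^2-] = 7.8 × 10^-4 × (286/639) = 3.49 x 10^-4 M
Ag2CrO4(s) <=> 2 Ag^+(aq) + CrO4^2-(aq), so Q = [Ag^+]^2[CrO4^2-]
Q = (1.66 x 10^-3)^2(3.49 x 10^-4) = 9.6 × 10^-10
Q > Ksp, so Ag2CrO4 will precipitate.

Q = 9.6 x 10^-10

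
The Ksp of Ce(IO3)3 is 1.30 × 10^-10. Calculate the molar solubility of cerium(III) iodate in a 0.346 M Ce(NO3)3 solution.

s = 2.41 × 10^-4 M

Ce(IO3)3(s) ⇌ Ce^3+ + 3 IO3^-
Ksp = [Ce^3+][IO3^-]^3
Let s be the molar solubility in this solution. [Ce^3+] = 0.346 + s ≈ 0.346, [IO3^-] = 3s (Ksp is small, so little additional dissolves).
Ksp ≈ 0.346 × (3s)^3
s = 2.41 x 10^-4 M
Check: s = 2.4 × 10^-4 ≪ 0.346, so the approximation is valid.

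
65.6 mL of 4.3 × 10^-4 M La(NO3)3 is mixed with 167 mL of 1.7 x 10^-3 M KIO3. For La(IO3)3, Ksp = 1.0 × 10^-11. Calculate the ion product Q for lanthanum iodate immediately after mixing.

Q = 2.2 × 10^-13

Total volume = 65.6 + 167 = 232.6 mL.
[La^3+] = 4.3 × 10^-4 × (65.6/232.6) = 1.21 × 10^-4 M
[IO3^-] = 1.7 x 10^-3 × (167/232.6) = 1.22 × 10^-3 M
La(IO3)3(s) <=> La^3+ + 3 IO3^-, so Q = [La^3+][IO3^-]^3
Q = (1.21 x 10^-4)(1.22 x 10^-3)^3 = 2.2 x 10^-13
Q < Ksp, so no precipitate of La(IO3)3 forms.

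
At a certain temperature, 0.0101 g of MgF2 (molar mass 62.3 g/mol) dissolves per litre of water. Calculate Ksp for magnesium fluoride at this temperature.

Molar solubility s = (1.01 × 10^-2 g/L) / (62.3 g/mol) = 1.621 × 10^-4 M.
MgF2(s) ⇌ Mg^2+ + 2 F^-
For each mole of MgF2 that dissolves: [Mg^2+] = s, [F^-] = 2s.
Ksp = [Mg^2+][F^-]^2
So Ksp = s × (2s)^2 = 4s^3
With s = 1.621 x 10^-4: Ksp = 1.70 × 10^-11

Ksp = 1.70 × 10^-11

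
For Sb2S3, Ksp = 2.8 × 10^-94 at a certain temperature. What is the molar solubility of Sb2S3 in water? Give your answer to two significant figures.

7.6e-20 M

Sb2S3(s) ⇌ 2 Sb^3+(aq) + 3 S^2-(aq)
Ksp = [Sb^3+]^2[S^2-]^3
If s mol/L of Sb2S3 dissolves, [Sb^3+] = 2s and [S^2-] = 3s.
Substituting: Ksp = (2s)^2(3s)^3 = 108s^5
s = (2.8 × 10^-94 / 108)^(1/5) = 7.6 x 10^-20 M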